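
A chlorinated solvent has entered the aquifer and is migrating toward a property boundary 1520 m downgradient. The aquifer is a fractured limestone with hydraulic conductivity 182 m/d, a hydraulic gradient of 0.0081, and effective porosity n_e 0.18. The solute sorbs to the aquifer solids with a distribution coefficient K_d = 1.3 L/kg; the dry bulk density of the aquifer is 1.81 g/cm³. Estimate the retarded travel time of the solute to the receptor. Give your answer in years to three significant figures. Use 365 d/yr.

7.16 years

q = Ki = 182 × 0.0081 = 1.474 m/d
Seepage velocity v = q / n = 1.474 / 0.18 = 8.190 m/d
Retardation R = 1 + ρ_b·K_d/n = 1 + 1.81×1.3/0.18 = 14.07
Contaminant velocity v_c = v/R = 8.190/14.07 = 0.5820 m/d
t = L/v_c = 1520/0.5820 = 2612 d
   = 2612/365 = 7.16 yr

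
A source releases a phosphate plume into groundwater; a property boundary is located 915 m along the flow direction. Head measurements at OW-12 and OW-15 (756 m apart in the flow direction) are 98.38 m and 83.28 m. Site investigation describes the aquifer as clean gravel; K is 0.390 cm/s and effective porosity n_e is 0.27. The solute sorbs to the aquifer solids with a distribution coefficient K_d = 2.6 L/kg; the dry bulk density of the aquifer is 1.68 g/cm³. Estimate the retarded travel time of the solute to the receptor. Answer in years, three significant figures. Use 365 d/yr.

1.73 years

Hydraulic gradient i = (98.38 − 83.28) / 756 = 15.10 / 756 = 0.01997
K = 0.390 cm/s × 864 = 337.0 m/d
q = Ki = 337.0 × 0.01997 = 6.730 m/d
v = Ki/n = 337.0·0.01997/0.27 = 24.93 m/d
Retardation R = 1 + ρ_b·K_d/n = 1 + 1.68×2.6/0.27 = 17.18
Contaminant velocity v_c = v/R = 24.93/17.18 = 1.451 m/d
t = L/v_c = 915/1.451 = 630.5 d
   = 630.5/365 = 1.73 yr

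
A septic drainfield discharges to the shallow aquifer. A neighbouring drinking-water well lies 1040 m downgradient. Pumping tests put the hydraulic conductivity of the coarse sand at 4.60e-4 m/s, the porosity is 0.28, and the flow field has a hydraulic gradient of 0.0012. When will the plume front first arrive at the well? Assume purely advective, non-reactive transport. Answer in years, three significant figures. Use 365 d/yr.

16.7 years

K = 4.60e-4 m/s × 86400 s/d = 39.74 m/d
Darcy flux q = K·i = 39.74 × 0.0012 = 0.04769 m/d
Average linear velocity = 0.04769 / 0.28 = 0.1703 m/d
t = L / v = 1040 / 0.1703 = 6106 d
   = 6106 / 365 = 16.7 yr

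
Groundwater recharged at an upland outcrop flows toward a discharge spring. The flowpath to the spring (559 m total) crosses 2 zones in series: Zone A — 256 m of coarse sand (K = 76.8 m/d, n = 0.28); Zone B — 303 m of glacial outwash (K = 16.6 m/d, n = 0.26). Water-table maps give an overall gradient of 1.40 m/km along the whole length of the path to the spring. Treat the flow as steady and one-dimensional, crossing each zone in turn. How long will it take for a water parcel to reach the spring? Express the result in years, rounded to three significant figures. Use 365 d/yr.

Continuity: the same q passes through each zone, so ΔH = q·Σ(L_j/K_j) — the zones act as resistances in series.
Σ(L/K) = 256/76.8 + 303/16.6 = 3.333 + 18.25 = 21.59 d
K_eq = L_total / Σ(L/K) = 559 / 21.59 = 25.90 m/d
q = K_eq · i = 25.90 × 0.0014 = 0.03625 m/d (same in every zone)
Zone A: v = q/n = 0.03625/0.28 = 0.1295 m/d → t_A = 256/0.1295 = 1977 d
Zone B: v = q/n = 0.03625/0.26 = 0.1394 m/d → t_B = 303/0.1394 = 2173 d
Total t = 1977 + 2173 = 4150 d
   = 4150 / 365 = 11.4 yr

11.4 years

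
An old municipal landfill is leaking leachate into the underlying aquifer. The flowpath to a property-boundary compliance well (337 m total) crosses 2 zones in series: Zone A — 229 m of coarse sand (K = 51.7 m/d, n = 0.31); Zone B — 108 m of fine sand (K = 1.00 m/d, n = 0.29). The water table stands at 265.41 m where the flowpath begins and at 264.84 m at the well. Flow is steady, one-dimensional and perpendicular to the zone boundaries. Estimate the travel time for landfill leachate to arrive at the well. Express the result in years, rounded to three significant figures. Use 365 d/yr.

Total head drop ΔH = 265.41 − 264.84 = 0.57 m
Continuity: the same q passes through each zone, so ΔH = q·Σ(L_j/K_j) — the zones act as resistances in series.
Σ(L/K) = 229/51.7 + 108/1.00 = 4.429 + 108.0 = 112.4 d
q = ΔH / Σ(L/K) = 0.57 / 112.4 = 0.005070 m/d (same in every zone)
Zone A: v = q/n = 0.005070/0.31 = 0.01635 m/d → t_A = 229/0.01635 = 14000 d
Zone B: v = q/n = 0.005070/0.29 = 0.01748 m/d → t_B = 108/0.01748 = 6178 d
Total t = 14000 + 6178 = 20180 d
   = 20180 / 365 = 55.3 yr

55.3 years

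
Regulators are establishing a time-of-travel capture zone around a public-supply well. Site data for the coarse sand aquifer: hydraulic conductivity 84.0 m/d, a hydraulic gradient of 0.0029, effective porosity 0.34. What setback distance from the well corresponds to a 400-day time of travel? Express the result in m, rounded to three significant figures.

287 m

q = Ki = 84.0 × 0.0029 = 0.2436 m/d
Average linear velocity = 0.2436 / 0.34 = 0.7165 m/d
L = v × T = 0.7165 × 400 = 286.6 m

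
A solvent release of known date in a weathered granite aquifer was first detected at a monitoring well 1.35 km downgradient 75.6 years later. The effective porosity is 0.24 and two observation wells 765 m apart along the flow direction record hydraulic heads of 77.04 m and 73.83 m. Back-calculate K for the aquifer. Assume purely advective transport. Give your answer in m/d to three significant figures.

2.80 m/d

Hydraulic gradient i = (77.04 − 73.83) / 765 = 3.21 / 765 = 0.004196
t = 75.6 years = 27590 d
L = 1.35 km = 1350 m
v = L / t = 1350 / 27590 = 0.04892 m/d
K = v · n / i = 0.04892 × 0.24 / 0.004196 = 2.80 m/d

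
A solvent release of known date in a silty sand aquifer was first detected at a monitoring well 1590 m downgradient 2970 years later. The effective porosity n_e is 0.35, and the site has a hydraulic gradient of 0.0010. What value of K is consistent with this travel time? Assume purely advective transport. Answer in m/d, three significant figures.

0.513 m/d

t = 2970 years = 1.084e6 d
v = L / t = 1590 / 1.084e6 = 0.001467 m/d
K = v · n / i = 0.001467 × 0.35 / 0.0010 = 0.513 m/d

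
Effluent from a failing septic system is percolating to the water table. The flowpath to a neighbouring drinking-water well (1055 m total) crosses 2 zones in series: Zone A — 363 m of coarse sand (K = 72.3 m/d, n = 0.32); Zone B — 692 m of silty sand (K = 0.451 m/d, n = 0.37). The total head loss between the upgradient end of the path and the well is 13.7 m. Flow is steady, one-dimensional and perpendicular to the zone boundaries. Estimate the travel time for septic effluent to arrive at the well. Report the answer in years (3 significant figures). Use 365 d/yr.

115 years

Steady 1-D flow in series ⇒ the Darcy flux q is identical in every zone and the zone head losses add (resistances L/K in series).
Σ(L/K) = 363/72.3 + 692/0.451 = 5.021 + 1534 = 1539 d
q = ΔH / Σ(L/K) = 13.7 / 1539 = 0.008900 m/d (same in every zone)
Zone A: v = q/n = 0.008900/0.32 = 0.02781 m/d → t_A = 363/0.02781 = 13050 d
Zone B: v = q/n = 0.008900/0.37 = 0.02405 m/d → t_B = 692/0.02405 = 28770 d
Total t = 13050 + 28770 = 41820 d
   = 41820 / 365 = 115 yr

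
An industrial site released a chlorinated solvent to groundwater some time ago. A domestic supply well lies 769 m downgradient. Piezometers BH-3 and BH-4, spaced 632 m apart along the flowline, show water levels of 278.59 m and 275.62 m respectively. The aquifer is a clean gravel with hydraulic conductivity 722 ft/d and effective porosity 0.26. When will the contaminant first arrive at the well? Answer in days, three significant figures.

Hydraulic gradient i = (278.59 − 275.62) / 632 = 2.97 / 632 = 0.004699
K = 722 ft/d × 0.3048 = 220.1 m/d
Specific discharge q = 220.1 × 0.004699 = 1.034 m/d
v = Ki/n = 220.1·0.004699/0.26 = 3.978 m/d
t = L / v = 769 / 3.978 = 193.3 d

193 days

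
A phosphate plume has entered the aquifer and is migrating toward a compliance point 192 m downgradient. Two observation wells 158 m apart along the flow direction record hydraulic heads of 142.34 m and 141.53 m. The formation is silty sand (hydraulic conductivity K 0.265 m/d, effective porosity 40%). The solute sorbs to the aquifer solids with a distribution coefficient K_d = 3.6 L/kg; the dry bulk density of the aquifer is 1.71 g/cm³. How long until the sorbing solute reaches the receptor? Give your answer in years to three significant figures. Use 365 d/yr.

Hydraulic gradient i = (142.34 − 141.53) / 158 = 0.81 / 158 = 0.005127
Specific discharge q = 0.265 × 0.005127 = 0.001359 m/d
v = Ki/n = 0.265·0.005127/0.40 = 0.003396 m/d
Retardation R = 1 + ρ_b·K_d/n = 1 + 1.71×3.6/0.40 = 16.39
Contaminant velocity v_c = v/R = 0.003396/16.39 = 2.072e-4 m/d
t = L/v_c = 192/2.072e-4 = 926500 d
   = 926500/365 = 2540 yr

2540 years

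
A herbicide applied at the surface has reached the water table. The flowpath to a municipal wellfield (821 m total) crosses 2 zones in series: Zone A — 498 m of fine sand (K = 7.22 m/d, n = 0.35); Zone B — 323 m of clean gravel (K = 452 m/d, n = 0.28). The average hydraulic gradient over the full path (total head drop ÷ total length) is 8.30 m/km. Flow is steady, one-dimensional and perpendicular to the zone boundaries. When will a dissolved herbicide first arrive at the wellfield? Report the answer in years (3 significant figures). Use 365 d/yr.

Continuity: the same q passes through each zone, so ΔH = q·Σ(L_j/K_j) — the zones act as resistances in series.
Σ(L/K) = 498/7.22 + 323/452 = 68.98 + 0.7146 = 69.69 d
K_eq = L_total / Σ(L/K) = 821 / 69.69 = 11.78 m/d
q = K_eq · i = 11.78 × 0.0083 = 0.09778 m/d (same in every zone)
Zone A: v = q/n = 0.09778/0.35 = 0.2794 m/d → t_A = 498/0.2794 = 1783 d
Zone B: v = q/n = 0.09778/0.28 = 0.3492 m/d → t_B = 323/0.3492 = 924.9 d
Total t = 1783 + 924.9 = 2707 d
   = 2707 / 365 = 7.42 yr

7.42 years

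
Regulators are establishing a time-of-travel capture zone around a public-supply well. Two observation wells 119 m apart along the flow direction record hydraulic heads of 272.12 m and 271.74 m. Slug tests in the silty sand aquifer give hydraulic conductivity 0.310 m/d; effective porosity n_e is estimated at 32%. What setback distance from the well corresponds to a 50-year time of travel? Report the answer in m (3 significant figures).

56.5 m

Hydraulic gradient i = (272.12 − 271.74) / 119 = 0.38 / 119 = 0.003193
Darcy flux q = K·i = 0.310 × 0.003193 = 9.899e-4 m/d
Average linear velocity = 9.899e-4 / 0.32 = 0.003093 m/d
T = 50 yr × 365 = 18250 d
L = v × T = 0.003093 × 18250 = 56.46 m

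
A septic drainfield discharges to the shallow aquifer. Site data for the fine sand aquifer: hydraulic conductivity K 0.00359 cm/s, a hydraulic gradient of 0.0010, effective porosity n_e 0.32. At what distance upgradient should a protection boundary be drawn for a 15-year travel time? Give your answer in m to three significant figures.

53.1 m

K = 0.00359 cm/s × 864 = 3.102 m/d
Specific discharge q = 3.102 × 0.0010 = 0.003102 m/d
v = Ki/n = 3.102·0.0010/0.32 = 0.009693 m/d
T = 15 yr × 365 = 5475 d
L = v × T = 0.009693 × 5475 = 53.07 m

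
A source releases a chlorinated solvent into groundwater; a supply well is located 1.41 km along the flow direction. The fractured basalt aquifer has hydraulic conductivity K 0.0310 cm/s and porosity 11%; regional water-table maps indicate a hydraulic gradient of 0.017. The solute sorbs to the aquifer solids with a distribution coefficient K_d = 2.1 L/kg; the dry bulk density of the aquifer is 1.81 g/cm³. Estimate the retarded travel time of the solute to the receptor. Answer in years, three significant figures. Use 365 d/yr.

K = 0.0310 cm/s × 864 = 26.78 m/d
Darcy flux q = K·i = 26.78 × 0.017 = 0.4553 m/d
v = Ki/n = 26.78·0.017/0.11 = 4.139 m/d
Retardation R = 1 + ρ_b·K_d/n = 1 + 1.81×2.1/0.11 = 35.55
Contaminant velocity v_c = v/R = 4.139/35.55 = 0.1164 m/d
L = 1.41 km = 1410 m
t = L/v_c = 1410/0.1164 = 12110 d
   = 12110/365 = 33.2 yr

33.2 years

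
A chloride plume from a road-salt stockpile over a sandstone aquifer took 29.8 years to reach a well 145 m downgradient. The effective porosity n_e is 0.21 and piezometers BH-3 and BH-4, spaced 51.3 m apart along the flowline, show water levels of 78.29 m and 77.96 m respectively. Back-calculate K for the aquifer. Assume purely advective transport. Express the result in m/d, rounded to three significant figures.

Hydraulic gradient i = (78.29 − 77.96) / 51.3 = 0.33 / 51.3 = 0.006433
t = 29.8 years = 10880 d
v = L / t = 145 / 10880 = 0.01333 m/d
K = v · n / i = 0.01333 × 0.21 / 0.006433 = 0.435 m/d

0.435 m/d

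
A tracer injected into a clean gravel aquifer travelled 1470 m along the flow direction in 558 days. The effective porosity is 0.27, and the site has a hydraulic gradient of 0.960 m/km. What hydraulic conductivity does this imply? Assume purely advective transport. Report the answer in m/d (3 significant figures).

v = L / t = 1470 / 558 = 2.634 m/d
K = v · n / i = 2.634 × 0.27 / 9.6e-4 = 741 m/d

741 m/d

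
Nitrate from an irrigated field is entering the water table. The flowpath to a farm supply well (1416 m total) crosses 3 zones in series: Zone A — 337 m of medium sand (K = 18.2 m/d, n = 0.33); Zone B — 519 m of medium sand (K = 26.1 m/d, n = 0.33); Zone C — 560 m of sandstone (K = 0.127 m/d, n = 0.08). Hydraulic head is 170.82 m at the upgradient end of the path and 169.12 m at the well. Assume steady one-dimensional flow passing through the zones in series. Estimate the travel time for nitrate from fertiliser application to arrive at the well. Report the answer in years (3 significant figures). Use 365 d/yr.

2350 years

Total head drop ΔH = 170.82 − 169.12 = 1.70 m
Steady 1-D flow in series ⇒ the Darcy flux q is identical in every zone and the zone head losses add (resistances L/K in series).
Σ(L/K) = 337/18.2 + 519/26.1 + 560/0.127 = 18.52 + 19.89 + 4409 = 4448 d
q = ΔH / Σ(L/K) = 1.70 / 4448 = 3.822e-4 m/d (same in every zone)
Zone A: v = q/n = 3.822e-4/0.33 = 0.001158 m/d → t_A = 337/0.001158 = 291000 d
Zone B: v = q/n = 3.822e-4/0.33 = 0.001158 m/d → t_B = 519/0.001158 = 448100 d
Zone C: v = q/n = 3.822e-4/0.08 = 0.004778 m/d → t_C = 560/0.004778 = 117200 d
Total t = 291000 + 448100 + 117200 = 856300 d
   = 856300 / 365 = 2350 yr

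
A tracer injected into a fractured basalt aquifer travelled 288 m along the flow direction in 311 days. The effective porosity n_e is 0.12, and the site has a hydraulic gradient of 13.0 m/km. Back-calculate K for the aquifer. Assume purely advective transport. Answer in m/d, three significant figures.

8.55 m/d

v = L / t = 288 / 311 = 0.9260 m/d
K = v · n / i = 0.9260 × 0.12 / 0.013 = 8.55 m/d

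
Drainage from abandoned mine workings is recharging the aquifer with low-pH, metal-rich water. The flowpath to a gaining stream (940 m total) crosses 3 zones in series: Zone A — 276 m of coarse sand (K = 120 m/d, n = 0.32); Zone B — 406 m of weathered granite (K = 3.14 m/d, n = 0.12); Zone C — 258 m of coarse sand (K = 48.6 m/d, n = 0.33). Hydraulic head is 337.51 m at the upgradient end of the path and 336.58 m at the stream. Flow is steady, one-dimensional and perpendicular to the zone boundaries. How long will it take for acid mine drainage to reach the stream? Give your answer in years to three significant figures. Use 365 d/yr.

Total head drop ΔH = 337.51 − 336.58 = 0.93 m
Continuity: the same q passes through each zone, so ΔH = q·Σ(L_j/K_j) — the zones act as resistances in series.
Σ(L/K) = 276/120 + 406/3.14 + 258/48.6 = 2.300 + 129.3 + 5.309 = 136.9 d
q = ΔH / Σ(L/K) = 0.93 / 136.9 = 0.006793 m/d (same in every zone)
Zone A: v = q/n = 0.006793/0.32 = 0.02123 m/d → t_A = 276/0.02123 = 13000 d
Zone B: v = q/n = 0.006793/0.12 = 0.05661 m/d → t_B = 406/0.05661 = 7172 d
Zone C: v = q/n = 0.006793/0.33 = 0.02058 m/d → t_C = 258/0.02058 = 12530 d
Total t = 13000 + 7172 + 12530 = 32710 d
   = 32710 / 365 = 89.6 yr

89.6 years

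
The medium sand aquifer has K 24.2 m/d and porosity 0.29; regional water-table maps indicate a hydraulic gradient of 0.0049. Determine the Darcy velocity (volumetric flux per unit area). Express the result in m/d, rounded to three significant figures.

q = Ki = 24.2 × 0.0049 = 0.1186 m/d

0.119 m/d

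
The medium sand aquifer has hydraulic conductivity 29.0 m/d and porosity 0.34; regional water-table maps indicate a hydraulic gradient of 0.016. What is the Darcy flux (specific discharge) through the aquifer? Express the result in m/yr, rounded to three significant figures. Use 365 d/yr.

q = Ki = 29.0 × 0.016 = 0.4640 m/d
   = 0.4640 × 365 = 169 m/yr

169 m/yr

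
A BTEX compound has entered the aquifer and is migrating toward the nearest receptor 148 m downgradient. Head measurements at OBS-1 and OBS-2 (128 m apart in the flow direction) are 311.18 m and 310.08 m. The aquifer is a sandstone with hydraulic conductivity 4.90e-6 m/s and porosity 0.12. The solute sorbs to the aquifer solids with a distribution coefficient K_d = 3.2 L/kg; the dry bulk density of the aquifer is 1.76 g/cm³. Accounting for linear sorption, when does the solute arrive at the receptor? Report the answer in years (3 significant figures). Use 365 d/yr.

Hydraulic gradient i = (311.18 − 310.08) / 128 = 1.10 / 128 = 0.008594
K = 4.90e-6 m/s × 86400 s/d = 0.4234 m/d
Specific discharge q = 0.4234 × 0.008594 = 0.003638 m/d
Average linear velocity = 0.003638 / 0.12 = 0.03032 m/d
Retardation R = 1 + ρ_b·K_d/n = 1 + 1.76×3.2/0.12 = 47.93
Contaminant velocity v_c = v/R = 0.03032/47.93 = 6.325e-4 m/d
t = L/v_c = 148/6.325e-4 = 234000 d
   = 234000/365 = 641 yr

641 years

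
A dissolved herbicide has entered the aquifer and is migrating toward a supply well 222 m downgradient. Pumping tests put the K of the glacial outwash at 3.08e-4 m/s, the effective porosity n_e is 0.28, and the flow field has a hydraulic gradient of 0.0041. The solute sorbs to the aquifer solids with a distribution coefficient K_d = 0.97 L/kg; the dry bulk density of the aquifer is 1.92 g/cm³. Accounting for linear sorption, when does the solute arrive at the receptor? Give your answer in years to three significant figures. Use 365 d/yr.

K = 3.08e-4 m/s × 86400 s/d = 26.61 m/d
q = Ki = 26.61 × 0.0041 = 0.1091 m/d
Seepage velocity v = q / n = 0.1091 / 0.28 = 0.3897 m/d
Retardation R = 1 + ρ_b·K_d/n = 1 + 1.92×0.97/0.28 = 7.651
Contaminant velocity v_c = v/R = 0.3897/7.651 = 0.05093 m/d
t = L/v_c = 222/0.05093 = 4359 d
   = 4359/365 = 11.9 yr

11.9 years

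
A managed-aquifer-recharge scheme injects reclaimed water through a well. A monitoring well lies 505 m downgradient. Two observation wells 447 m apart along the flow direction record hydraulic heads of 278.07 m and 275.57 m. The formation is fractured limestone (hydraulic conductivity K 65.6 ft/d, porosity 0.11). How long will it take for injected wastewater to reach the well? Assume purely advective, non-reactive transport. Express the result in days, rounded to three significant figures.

Hydraulic gradient i = (278.07 − 275.57) / 447 = 2.50 / 447 = 0.005593
K = 65.6 ft/d × 0.3048 = 19.99 m/d
q = Ki = 19.99 × 0.005593 = 0.1118 m/d
Seepage velocity v = q / n = 0.1118 / 0.11 = 1.017 m/d
t = L / v = 505 / 1.017 = 496.7 d

497 days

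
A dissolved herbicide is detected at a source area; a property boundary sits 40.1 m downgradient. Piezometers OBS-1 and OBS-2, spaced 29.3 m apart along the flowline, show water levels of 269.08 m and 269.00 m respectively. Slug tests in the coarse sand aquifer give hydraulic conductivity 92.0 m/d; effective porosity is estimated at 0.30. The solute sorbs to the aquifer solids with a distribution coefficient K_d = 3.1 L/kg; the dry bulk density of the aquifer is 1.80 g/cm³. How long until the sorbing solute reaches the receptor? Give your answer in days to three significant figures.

939 days

Hydraulic gradient i = (269.08 − 269.00) / 29.3 = 0.08 / 29.3 = 0.002730
Specific discharge q = 92.0 × 0.002730 = 0.2512 m/d
Average linear velocity = 0.2512 / 0.30 = 0.8373 m/d
Retardation R = 1 + ρ_b·K_d/n = 1 + 1.80×3.1/0.30 = 19.60
Contaminant velocity v_c = v/R = 0.8373/19.60 = 0.04272 m/d
t = L/v_c = 40.1/0.04272 = 938.7 d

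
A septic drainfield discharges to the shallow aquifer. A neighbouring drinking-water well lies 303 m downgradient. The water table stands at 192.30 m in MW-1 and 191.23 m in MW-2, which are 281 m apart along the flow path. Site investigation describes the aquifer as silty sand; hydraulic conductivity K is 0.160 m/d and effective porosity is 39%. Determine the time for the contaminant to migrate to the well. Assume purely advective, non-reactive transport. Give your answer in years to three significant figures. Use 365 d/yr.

531 years

Hydraulic gradient i = (192.30 − 191.23) / 281 = 1.07 / 281 = 0.003808
q = Ki = 0.160 × 0.003808 = 6.093e-4 m/d
v_s = q/n_e = 6.093e-4/0.39 = 0.001562 m/d
t = L / v = 303 / 0.001562 = 194000 d
   = 194000 / 365 = 531 yr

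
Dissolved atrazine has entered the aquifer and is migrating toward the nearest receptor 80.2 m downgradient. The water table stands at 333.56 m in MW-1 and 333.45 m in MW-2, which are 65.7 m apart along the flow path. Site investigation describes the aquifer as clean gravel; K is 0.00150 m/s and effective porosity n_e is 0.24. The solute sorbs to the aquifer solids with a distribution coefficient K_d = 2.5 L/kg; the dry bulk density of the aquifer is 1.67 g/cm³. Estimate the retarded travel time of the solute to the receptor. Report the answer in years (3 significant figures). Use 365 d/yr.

4.47 years

Hydraulic gradient i = (333.56 − 333.45) / 65.7 = 0.11 / 65.7 = 0.001674
K = 0.00150 m/s × 86400 s/d = 129.6 m/d
q = Ki = 129.6 × 0.001674 = 0.2170 m/d
v_s = q/n_e = 0.2170/0.24 = 0.9041 m/d
Retardation R = 1 + ρ_b·K_d/n = 1 + 1.67×2.5/0.24 = 18.40
Contaminant velocity v_c = v/R = 0.9041/18.40 = 0.04915 m/d
t = L/v_c = 80.2/0.04915 = 1632 d
   = 1632/365 = 4.47 yr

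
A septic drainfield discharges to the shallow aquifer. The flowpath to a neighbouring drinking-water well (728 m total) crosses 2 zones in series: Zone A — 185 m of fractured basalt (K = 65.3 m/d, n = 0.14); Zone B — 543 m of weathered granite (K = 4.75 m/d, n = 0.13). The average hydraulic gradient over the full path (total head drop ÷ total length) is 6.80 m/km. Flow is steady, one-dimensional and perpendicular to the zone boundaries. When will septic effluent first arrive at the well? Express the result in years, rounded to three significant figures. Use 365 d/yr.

Continuity: the same q passes through each zone, so ΔH = q·Σ(L_j/K_j) — the zones act as resistances in series.
Σ(L/K) = 185/65.3 + 543/4.75 = 2.833 + 114.3 = 117.1 d
K_eq = L_total / Σ(L/K) = 728 / 117.1 = 6.214 m/d
q = K_eq · i = 6.214 × 0.0068 = 0.04226 m/d (same in every zone)
Zone A: v = q/n = 0.04226/0.14 = 0.3018 m/d → t_A = 185/0.3018 = 612.9 d
Zone B: v = q/n = 0.04226/0.13 = 0.3251 m/d → t_B = 543/0.3251 = 1670 d
Total t = 612.9 + 1670 = 2283 d
   = 2283 / 365 = 6.26 yr

6.26 years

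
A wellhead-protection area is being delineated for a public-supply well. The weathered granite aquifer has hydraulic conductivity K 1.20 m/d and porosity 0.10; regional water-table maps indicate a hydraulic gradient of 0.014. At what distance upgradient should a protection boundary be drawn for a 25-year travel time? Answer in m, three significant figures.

1530 m

q = Ki = 1.20 × 0.014 = 0.01680 m/d
v_s = q/n_e = 0.01680/0.10 = 0.1680 m/d
T = 25 yr × 365 = 9125 d
L = v × T = 0.1680 × 9125 = 1533 m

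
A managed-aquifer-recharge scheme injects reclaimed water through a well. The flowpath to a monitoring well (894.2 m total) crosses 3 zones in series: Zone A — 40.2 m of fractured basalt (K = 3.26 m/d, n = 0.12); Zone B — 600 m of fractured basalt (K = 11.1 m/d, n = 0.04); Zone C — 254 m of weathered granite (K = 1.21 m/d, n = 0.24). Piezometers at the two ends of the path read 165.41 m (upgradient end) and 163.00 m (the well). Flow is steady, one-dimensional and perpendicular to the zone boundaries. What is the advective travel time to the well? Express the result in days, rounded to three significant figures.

10300 days

Total head drop ΔH = 165.41 − 163.00 = 2.41 m
Steady 1-D flow in series ⇒ the Darcy flux q is identical in every zone and the zone head losses add (resistances L/K in series).
Σ(L/K) = 40.2/3.26 + 600/11.1 + 254/1.21 = 12.33 + 54.05 + 209.9 = 276.3 d
q = ΔH / Σ(L/K) = 2.41 / 276.3 = 0.008722 m/d (same in every zone)
Zone A: v = q/n = 0.008722/0.12 = 0.07269 m/d → t_A = 40.2/0.07269 = 553.1 d
Zone B: v = q/n = 0.008722/0.04 = 0.2181 m/d → t_B = 600/0.2181 = 2752 d
Zone C: v = q/n = 0.008722/0.24 = 0.03634 m/d → t_C = 254/0.03634 = 6989 d
Total t = 553.1 + 2752 + 6989 = 10290 d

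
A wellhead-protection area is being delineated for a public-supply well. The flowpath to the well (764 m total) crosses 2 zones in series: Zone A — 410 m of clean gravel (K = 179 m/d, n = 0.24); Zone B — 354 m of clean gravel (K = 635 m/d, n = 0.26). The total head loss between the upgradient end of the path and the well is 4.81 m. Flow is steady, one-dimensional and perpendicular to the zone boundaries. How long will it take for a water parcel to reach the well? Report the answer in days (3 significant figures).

Steady 1-D flow in series ⇒ the Darcy flux q is identical in every zone and the zone head losses add (resistances L/K in series).
Σ(L/K) = 410/179 + 354/635 = 2.291 + 0.5575 = 2.848 d
q = ΔH / Σ(L/K) = 4.81 / 2.848 = 1.689 m/d (same in every zone)
Zone A: v = q/n = 1.689/0.24 = 7.037 m/d → t_A = 410/7.037 = 58.26 d
Zone B: v = q/n = 1.689/0.26 = 6.496 m/d → t_B = 354/6.496 = 54.50 d
Total t = 58.26 + 54.50 = 112.8 d

113 days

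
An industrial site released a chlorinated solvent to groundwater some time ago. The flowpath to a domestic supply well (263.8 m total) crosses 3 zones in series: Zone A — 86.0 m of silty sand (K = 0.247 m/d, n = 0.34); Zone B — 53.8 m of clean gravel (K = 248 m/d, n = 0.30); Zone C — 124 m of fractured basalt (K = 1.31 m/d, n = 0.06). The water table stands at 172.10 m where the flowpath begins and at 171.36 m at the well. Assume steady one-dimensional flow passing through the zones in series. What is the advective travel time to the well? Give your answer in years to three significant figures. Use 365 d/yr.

86.6 years

Total head drop ΔH = 172.10 − 171.36 = 0.74 m
Steady 1-D flow in series ⇒ the Darcy flux q is identical in every zone and the zone head losses add (resistances L/K in series).
Σ(L/K) = 86.0/0.247 + 53.8/248 + 124/1.31 = 348.2 + 0.2169 + 94.66 = 443.1 d
q = ΔH / Σ(L/K) = 0.74 / 443.1 = 0.001670 m/d (same in every zone)
Zone A: v = q/n = 0.001670/0.34 = 0.004912 m/d → t_A = 86.0/0.004912 = 17510 d
Zone B: v = q/n = 0.001670/0.30 = 0.005567 m/d → t_B = 53.8/0.005567 = 9663 d
Zone C: v = q/n = 0.001670/0.06 = 0.02784 m/d → t_C = 124/0.02784 = 4454 d
Total t = 17510 + 9663 + 4454 = 31620 d
   = 31620 / 365 = 86.6 yr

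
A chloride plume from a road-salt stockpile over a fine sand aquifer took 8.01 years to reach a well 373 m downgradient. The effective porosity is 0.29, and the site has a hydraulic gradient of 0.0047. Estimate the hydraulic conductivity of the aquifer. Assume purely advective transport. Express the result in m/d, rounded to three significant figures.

7.87 m/d

t = 8.01 years = 2924 d
v = L / t = 373 / 2924 = 0.1276 m/d
K = v · n / i = 0.1276 × 0.29 / 0.0047 = 7.87 m/d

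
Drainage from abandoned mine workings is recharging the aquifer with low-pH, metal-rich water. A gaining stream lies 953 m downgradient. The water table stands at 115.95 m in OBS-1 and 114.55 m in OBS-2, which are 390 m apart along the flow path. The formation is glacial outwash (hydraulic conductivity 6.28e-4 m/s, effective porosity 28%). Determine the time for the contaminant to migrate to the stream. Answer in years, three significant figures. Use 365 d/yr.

Hydraulic gradient i = (115.95 − 114.55) / 390 = 1.40 / 390 = 0.003590
K = 6.28e-4 m/s × 86400 s/d = 54.26 m/d
q = Ki = 54.26 × 0.003590 = 0.1948 m/d
v_s = q/n_e = 0.1948/0.28 = 0.6956 m/d
t = L / v = 953 / 0.6956 = 1370 d
   = 1370 / 365 = 3.75 yr

3.75 years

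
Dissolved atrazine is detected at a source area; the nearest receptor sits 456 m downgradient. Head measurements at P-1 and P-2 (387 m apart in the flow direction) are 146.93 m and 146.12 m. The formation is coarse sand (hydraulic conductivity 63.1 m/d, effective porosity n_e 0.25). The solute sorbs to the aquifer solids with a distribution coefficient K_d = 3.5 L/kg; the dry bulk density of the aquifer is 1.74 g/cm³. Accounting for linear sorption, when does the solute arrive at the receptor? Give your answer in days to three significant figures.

Hydraulic gradient i = (146.93 − 146.12) / 387 = 0.81 / 387 = 0.002093
q = Ki = 63.1 × 0.002093 = 0.1321 m/d
Seepage velocity v = q / n = 0.1321 / 0.25 = 0.5283 m/d
Retardation R = 1 + ρ_b·K_d/n = 1 + 1.74×3.5/0.25 = 25.36
Contaminant velocity v_c = v/R = 0.5283/25.36 = 0.02083 m/d
t = L/v_c = 456/0.02083 = 21890 d

21900 days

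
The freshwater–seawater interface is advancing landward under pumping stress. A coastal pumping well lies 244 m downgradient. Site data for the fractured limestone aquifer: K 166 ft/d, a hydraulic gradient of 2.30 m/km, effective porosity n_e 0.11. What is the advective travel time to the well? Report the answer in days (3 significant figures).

231 days

K = 166 ft/d × 0.3048 = 50.60 m/d
Specific discharge q = 50.60 × 0.0023 = 0.1164 m/d
Average linear velocity = 0.1164 / 0.11 = 1.058 m/d
t = L / v = 244 / 1.058 = 230.6 d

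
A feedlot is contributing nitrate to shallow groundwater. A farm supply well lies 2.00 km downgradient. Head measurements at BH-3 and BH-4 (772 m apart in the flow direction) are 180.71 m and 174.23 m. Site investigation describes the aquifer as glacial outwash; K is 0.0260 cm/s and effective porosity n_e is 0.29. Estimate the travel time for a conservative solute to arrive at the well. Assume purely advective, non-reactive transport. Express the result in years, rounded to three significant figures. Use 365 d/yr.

Hydraulic gradient i = (180.71 − 174.23) / 772 = 6.48 / 772 = 0.008394
K = 0.0260 cm/s × 864 = 22.46 m/d
Specific discharge q = 22.46 × 0.008394 = 0.1886 m/d
v = Ki/n = 22.46·0.008394/0.29 = 0.6502 m/d
L = 2.00 km = 2000 m
t = L / v = 2000 / 0.6502 = 3076 d
   = 3076 / 365 = 8.43 yr

8.43 years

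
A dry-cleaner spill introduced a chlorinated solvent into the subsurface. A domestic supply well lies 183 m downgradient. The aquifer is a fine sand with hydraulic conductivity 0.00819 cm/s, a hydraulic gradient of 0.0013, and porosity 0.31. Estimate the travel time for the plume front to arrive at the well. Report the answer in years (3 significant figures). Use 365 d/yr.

16.9 years

K = 0.00819 cm/s × 864 = 7.076 m/d
Specific discharge q = 7.076 × 0.0013 = 0.009199 m/d
Average linear velocity = 0.009199 / 0.31 = 0.02967 m/d
t = L / v = 183 / 0.02967 = 6167 d
   = 6167 / 365 = 16.9 yr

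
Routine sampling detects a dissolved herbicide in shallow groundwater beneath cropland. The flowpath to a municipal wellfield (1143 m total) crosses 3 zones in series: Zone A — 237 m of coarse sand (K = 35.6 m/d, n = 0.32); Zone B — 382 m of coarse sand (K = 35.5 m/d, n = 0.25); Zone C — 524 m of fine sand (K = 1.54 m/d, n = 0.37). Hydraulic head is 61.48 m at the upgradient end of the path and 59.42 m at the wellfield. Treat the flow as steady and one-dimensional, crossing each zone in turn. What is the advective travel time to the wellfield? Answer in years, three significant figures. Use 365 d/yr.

Total head drop ΔH = 61.48 − 59.42 = 2.06 m
Continuity: the same q passes through each zone, so ΔH = q·Σ(L_j/K_j) — the zones act as resistances in series.
Σ(L/K) = 237/35.6 + 382/35.5 + 524/1.54 = 6.657 + 10.76 + 340.3 = 357.7 d
q = ΔH / Σ(L/K) = 2.06 / 357.7 = 0.005759 m/d (same in every zone)
Zone A: v = q/n = 0.005759/0.32 = 0.01800 m/d → t_A = 237/0.01800 = 13170 d
Zone B: v = q/n = 0.005759/0.25 = 0.02304 m/d → t_B = 382/0.02304 = 16580 d
Zone C: v = q/n = 0.005759/0.37 = 0.01557 m/d → t_C = 524/0.01557 = 33660 d
Total t = 13170 + 16580 + 33660 = 63410 d
   = 63410 / 365 = 174 yr

174 years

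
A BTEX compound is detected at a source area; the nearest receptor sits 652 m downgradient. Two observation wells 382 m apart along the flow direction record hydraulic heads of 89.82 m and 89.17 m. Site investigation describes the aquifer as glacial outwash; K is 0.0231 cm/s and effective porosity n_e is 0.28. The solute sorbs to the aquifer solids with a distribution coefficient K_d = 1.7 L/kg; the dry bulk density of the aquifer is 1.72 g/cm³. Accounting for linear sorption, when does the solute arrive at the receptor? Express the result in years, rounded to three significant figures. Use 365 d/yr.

Hydraulic gradient i = (89.82 − 89.17) / 382 = 0.65 / 382 = 0.001702
K = 0.0231 cm/s × 864 = 19.96 m/d
q = Ki = 19.96 × 0.001702 = 0.03396 m/d
Seepage velocity v = q / n = 0.03396 / 0.28 = 0.1213 m/d
Retardation R = 1 + ρ_b·K_d/n = 1 + 1.72×1.7/0.28 = 11.44
Contaminant velocity v_c = v/R = 0.1213/11.44 = 0.01060 m/d
t = L/v_c = 652/0.01060 = 61510 d
   = 61510/365 = 169 yr

169 years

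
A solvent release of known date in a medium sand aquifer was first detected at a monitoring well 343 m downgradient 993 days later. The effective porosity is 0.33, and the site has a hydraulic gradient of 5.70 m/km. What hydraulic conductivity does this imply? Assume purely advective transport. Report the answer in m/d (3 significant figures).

v = L / t = 343 / 993 = 0.3454 m/d
K = v · n / i = 0.3454 × 0.33 / 0.0057 = 20.0 m/d

20.0 m/d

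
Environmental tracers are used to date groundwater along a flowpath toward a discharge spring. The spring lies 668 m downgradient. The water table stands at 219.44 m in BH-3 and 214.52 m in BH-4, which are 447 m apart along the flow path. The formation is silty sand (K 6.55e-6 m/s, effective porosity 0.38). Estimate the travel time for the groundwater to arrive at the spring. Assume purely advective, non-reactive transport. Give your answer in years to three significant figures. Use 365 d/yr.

Hydraulic gradient i = (219.44 − 214.52) / 447 = 4.92 / 447 = 0.01101
K = 6.55e-6 m/s × 86400 s/d = 0.5659 m/d
Darcy flux q = K·i = 0.5659 × 0.01101 = 0.006229 m/d
v_s = q/n_e = 0.006229/0.38 = 0.01639 m/d
t = L / v = 668 / 0.01639 = 40750 d
   = 40750 / 365 = 112 yr

112 years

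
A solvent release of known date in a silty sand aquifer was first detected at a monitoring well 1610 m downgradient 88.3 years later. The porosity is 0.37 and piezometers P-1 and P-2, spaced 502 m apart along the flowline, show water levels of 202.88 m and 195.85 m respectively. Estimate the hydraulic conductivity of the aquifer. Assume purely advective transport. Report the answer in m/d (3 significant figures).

1.32 m/d

Hydraulic gradient i = (202.88 − 195.85) / 502 = 7.03 / 502 = 0.01400
t = 88.3 years = 32230 d
v = L / t = 1610 / 32230 = 0.04995 m/d
K = v · n / i = 0.04995 × 0.37 / 0.01400 = 1.32 m/d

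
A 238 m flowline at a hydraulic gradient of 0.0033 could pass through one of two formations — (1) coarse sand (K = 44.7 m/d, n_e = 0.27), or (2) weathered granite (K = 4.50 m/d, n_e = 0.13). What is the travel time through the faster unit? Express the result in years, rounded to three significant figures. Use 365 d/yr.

Unit 1 (coarse sand): v = 44.7×0.0033/0.27 = 0.5463 m/d, t = 238/0.5463 = 435.6 d
Unit 2 (weathered granite): v = 4.50×0.0033/0.13 = 0.1142 m/d, t = 238/0.1142 = 2084 d
Faster: 435.6 d / 365 = 1.19 yr

1.19 years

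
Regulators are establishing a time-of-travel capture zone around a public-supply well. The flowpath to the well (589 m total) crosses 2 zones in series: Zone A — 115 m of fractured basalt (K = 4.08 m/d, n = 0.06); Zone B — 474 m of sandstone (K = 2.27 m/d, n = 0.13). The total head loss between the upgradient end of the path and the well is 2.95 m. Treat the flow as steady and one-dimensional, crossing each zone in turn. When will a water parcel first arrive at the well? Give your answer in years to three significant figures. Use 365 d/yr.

Steady 1-D flow in series ⇒ the Darcy flux q is identical in every zone and the zone head losses add (resistances L/K in series).
Σ(L/K) = 115/4.08 + 474/2.27 = 28.19 + 208.8 = 237.0 d
q = ΔH / Σ(L/K) = 2.95 / 237.0 = 0.01245 m/d (same in every zone)
Zone A: v = q/n = 0.01245/0.06 = 0.2075 m/d → t_A = 115/0.2075 = 554.3 d
Zone B: v = q/n = 0.01245/0.13 = 0.09575 m/d → t_B = 474/0.09575 = 4950 d
Total t = 554.3 + 4950 = 5505 d
   = 5505 / 365 = 15.1 yr

15.1 years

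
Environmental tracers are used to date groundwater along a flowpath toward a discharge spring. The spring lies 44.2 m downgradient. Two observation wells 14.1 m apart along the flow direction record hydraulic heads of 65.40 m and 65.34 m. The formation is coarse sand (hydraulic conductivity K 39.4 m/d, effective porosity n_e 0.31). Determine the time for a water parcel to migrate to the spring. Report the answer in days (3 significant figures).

81.7 days

Hydraulic gradient i = (65.40 − 65.34) / 14.1 = 0.06 / 14.1 = 0.004255
q = Ki = 39.4 × 0.004255 = 0.1677 m/d
Average linear velocity = 0.1677 / 0.31 = 0.5408 m/d
t = L / v = 44.2 / 0.5408 = 81.73 d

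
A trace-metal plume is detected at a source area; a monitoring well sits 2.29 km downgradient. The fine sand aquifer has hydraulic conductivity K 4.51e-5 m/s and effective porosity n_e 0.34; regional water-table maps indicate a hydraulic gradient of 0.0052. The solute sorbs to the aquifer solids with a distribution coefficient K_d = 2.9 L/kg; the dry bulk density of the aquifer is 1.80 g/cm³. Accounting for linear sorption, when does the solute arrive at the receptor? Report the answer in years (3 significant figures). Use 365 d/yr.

1720 years

K = 4.51e-5 m/s × 86400 s/d = 3.897 m/d
Darcy flux q = K·i = 3.897 × 0.0052 = 0.02026 m/d
Seepage velocity v = q / n = 0.02026 / 0.34 = 0.05960 m/d
Retardation R = 1 + ρ_b·K_d/n = 1 + 1.80×2.9/0.34 = 16.35
Contaminant velocity v_c = v/R = 0.05960/16.35 = 0.003644 m/d
L = 2.29 km = 2290 m
t = L/v_c = 2290/0.003644 = 628400 d
   = 628400/365 = 1720 yr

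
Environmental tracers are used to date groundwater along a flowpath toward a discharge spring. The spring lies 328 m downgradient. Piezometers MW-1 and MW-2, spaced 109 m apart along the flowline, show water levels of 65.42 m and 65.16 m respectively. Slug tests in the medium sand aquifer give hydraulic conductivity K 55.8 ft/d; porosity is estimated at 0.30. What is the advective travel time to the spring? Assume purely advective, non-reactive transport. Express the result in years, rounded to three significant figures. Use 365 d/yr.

6.65 years

Hydraulic gradient i = (65.42 − 65.16) / 109 = 0.26 / 109 = 0.002385
K = 55.8 ft/d × 0.3048 = 17.01 m/d
Darcy flux q = K·i = 17.01 × 0.002385 = 0.04057 m/d
Average linear velocity = 0.04057 / 0.30 = 0.1352 m/d
t = L / v = 328 / 0.1352 = 2425 d
   = 2425 / 365 = 6.65 yr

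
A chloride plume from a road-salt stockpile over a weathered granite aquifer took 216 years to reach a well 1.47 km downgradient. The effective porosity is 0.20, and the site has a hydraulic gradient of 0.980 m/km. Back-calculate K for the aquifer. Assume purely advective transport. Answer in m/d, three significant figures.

t = 216 years = 78840 d
L = 1.47 km = 1470 m
v = L / t = 1470 / 78840 = 0.01865 m/d
K = v · n / i = 0.01865 × 0.20 / 9.8e-4 = 3.81 m/d

3.81 m/d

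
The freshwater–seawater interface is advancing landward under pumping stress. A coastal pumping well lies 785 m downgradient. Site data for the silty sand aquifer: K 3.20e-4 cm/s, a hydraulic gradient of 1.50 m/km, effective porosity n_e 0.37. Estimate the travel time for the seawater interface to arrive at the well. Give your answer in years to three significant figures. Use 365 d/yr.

K = 3.20e-4 cm/s × 864 = 0.2765 m/d
q = Ki = 0.2765 × 0.0015 = 4.147e-4 m/d
Average linear velocity = 4.147e-4 / 0.37 = 0.001121 m/d
t = L / v = 785 / 0.001121 = 700400 d
   = 700400 / 365 = 1920 yr

1920 years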